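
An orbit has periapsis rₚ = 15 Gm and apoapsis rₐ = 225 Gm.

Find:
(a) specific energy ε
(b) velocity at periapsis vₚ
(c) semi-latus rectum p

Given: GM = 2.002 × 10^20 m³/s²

Convert to SI: rₚ = 15 Gm = 1.5e+10 m; rₐ = 225 Gm = 2.25e+11 m.
(a) With a = (rₚ + rₐ)/2 = 1.2e+11 m, ε = −GM/(2a) = −2.002e+20/(2 · 1.2e+11) J/kg ≈ -8.342e+08 J/kg
(b) With a = (rₚ + rₐ)/2 = 1.2e+11 m, vₚ = √(GM (2/rₚ − 1/a)) = √(2.002e+20 · (2/1.5e+10 − 1/1.2e+11)) m/s ≈ 1.582e+05 m/s
(c) From a = (rₚ + rₐ)/2 = 1.2e+11 m and e = (rₐ − rₚ)/(rₐ + rₚ) = 0.875, p = a(1 − e²) = 1.2e+11 · (1 − (0.875)²) ≈ 2.812e+10 m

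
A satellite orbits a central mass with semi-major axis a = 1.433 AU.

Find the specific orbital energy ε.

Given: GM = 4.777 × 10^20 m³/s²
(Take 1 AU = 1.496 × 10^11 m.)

Convert to SI: a = 1.433 AU = 2.14377e+11 m.
ε = −GM / (2a).
ε = −4.777e+20 / (2 · 2.14377e+11) J/kg ≈ -1.114e+09 J/kg = -1.114 GJ/kg.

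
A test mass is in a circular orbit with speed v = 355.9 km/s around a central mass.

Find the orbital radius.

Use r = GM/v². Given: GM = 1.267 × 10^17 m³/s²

Convert to SI: v = 355.9 km/s = 355900 m/s.
For a circular orbit, v² = GM / r, so r = GM / v².
r = 1.267e+17 / (355900)² m ≈ 1e+06 m = 1 Mm.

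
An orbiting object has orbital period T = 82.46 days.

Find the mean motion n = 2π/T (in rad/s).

Convert to SI: T = 82.46 days = 7.12454e+06 s.
n = 2π / T.
n = 2π / 7.12454e+06 s ≈ 8.819e-07 rad/s.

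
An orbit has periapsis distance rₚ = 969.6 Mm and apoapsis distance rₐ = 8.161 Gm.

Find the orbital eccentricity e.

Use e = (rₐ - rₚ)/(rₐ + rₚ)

Convert to SI: rₚ = 969.6 Mm = 9.696e+08 m; rₐ = 8.161 Gm = 8.161e+09 m.
e = (rₐ − rₚ) / (rₐ + rₚ).
e = (8.161e+09 − 9.696e+08) / (8.161e+09 + 9.696e+08) = 7.1914e+09 / 9.1306e+09 ≈ 0.7876.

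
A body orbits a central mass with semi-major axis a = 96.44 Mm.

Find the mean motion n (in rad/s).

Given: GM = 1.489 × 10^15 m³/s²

Convert to SI: a = 96.44 Mm = 9.644e+07 m.
n = √(GM / a³).
n = √(1.489e+15 / (9.644e+07)³) rad/s ≈ 4.074e-05 rad/s.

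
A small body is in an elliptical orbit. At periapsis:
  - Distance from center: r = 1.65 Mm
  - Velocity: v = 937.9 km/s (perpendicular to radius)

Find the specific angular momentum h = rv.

Convert to SI: r = 1.65 Mm = 1.65e+06 m; v = 937.9 km/s = 937900 m/s.
With v perpendicular to r, h = r · v.
h = 1.65e+06 · 937900 m²/s ≈ 1.548e+12 m²/s.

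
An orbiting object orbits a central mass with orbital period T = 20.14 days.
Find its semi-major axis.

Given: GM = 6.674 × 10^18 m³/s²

Convert to SI: T = 20.14 days = 1.7401e+06 s.
Invert Kepler's third law: a = (GM · T² / (4π²))^(1/3).
Substituting T = 1.7401e+06 s and GM = 6.674e+18 m³/s²:
a = (6.674e+18 · (1.7401e+06)² / (4π²))^(1/3) m
a ≈ 7.999e+09 m = 7.999 Gm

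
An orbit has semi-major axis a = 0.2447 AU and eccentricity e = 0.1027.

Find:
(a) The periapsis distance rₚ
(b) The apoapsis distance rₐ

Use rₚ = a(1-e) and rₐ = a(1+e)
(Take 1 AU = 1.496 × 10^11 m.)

Convert to SI: a = 0.2447 AU = 3.66071e+10 m.
(a) rₚ = a(1 − e) = 3.66071e+10 · (1 − 0.1027) = 3.66071e+10 · 0.8973 ≈ 3.285e+10 m = 0.2196 AU.
(b) rₐ = a(1 + e) = 3.66071e+10 · (1 + 0.1027) = 3.66071e+10 · 1.1027 ≈ 4.037e+10 m = 0.2698 AU.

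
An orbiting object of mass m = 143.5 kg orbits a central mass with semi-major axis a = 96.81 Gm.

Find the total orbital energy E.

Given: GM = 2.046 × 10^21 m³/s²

Convert to SI: a = 96.81 Gm = 9.681e+10 m.
E = −GMm / (2a).
E = −2.046e+21 · 143.5 / (2 · 9.681e+10) J ≈ -1.516e+12 J = -1.516 TJ.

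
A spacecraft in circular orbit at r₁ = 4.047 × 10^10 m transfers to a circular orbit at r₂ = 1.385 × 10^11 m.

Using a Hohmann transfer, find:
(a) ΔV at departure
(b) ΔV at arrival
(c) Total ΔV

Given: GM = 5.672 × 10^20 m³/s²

Transfer semi-major axis: a_t = (r₁ + r₂)/2 = (4.047e+10 + 1.385e+11)/2 = 8.9485e+10 m.
Circular speeds: v₁ = √(GM/r₁) = 118386 m/s, v₂ = √(GM/r₂) = 63994.6 m/s.
Transfer speeds (vis-viva v² = GM(2/r − 1/a_t)): v₁ᵗ = 147283 m/s, v₂ᵗ = 43036.3 m/s.
(a) ΔV₁ = |v₁ᵗ − v₁| ≈ 2.89e+04 m/s = 28.9 km/s.
(b) ΔV₂ = |v₂ − v₂ᵗ| ≈ 2.096e+04 m/s = 20.96 km/s.
(c) ΔV_total = ΔV₁ + ΔV₂ ≈ 4.985e+04 m/s = 49.85 km/s.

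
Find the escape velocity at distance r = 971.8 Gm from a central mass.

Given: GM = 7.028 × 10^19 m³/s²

Convert to SI: r = 971.8 Gm = 9.718e+11 m.
Escape velocity comes from setting total energy to zero: ½v² − GM/r = 0 ⇒ v_esc = √(2GM / r).
v_esc = √(2 · 7.028e+19 / 9.718e+11) m/s ≈ 1.203e+04 m/s = 12.03 km/s.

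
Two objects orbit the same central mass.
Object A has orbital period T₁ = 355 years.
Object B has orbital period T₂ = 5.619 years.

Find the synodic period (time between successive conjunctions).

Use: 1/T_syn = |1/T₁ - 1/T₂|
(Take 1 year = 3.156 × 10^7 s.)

Convert to SI: T₁ = 355 years = 1.12038e+10 s; T₂ = 5.619 years = 1.77336e+08 s.
T_syn = |T₁ · T₂ / (T₁ − T₂)|.
T_syn = |1.12038e+10 · 1.77336e+08 / (1.12038e+10 − 1.77336e+08)| s ≈ 1.802e+08 s = 5.709 years.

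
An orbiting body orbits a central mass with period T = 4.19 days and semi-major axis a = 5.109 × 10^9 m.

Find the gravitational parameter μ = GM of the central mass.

Convert to SI: T = 4.19 days = 362016 s.
GM = 4π² · a³ / T².
GM = 4π² · (5.109e+09)³ / (362016)² m³/s² ≈ 4.017e+19 m³/s² = 4.017 × 10^19 m³/s².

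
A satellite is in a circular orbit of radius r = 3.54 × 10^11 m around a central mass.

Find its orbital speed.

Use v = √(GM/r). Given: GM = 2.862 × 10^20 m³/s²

For a circular orbit, gravity supplies the centripetal force, so v = √(GM / r).
v = √(2.862e+20 / 3.54e+11) m/s ≈ 2.843e+04 m/s = 28.43 km/s.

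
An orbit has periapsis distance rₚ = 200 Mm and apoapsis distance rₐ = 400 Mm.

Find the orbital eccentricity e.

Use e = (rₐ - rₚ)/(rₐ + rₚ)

Convert to SI: rₚ = 200 Mm = 2e+08 m; rₐ = 400 Mm = 4e+08 m.
e = (rₐ − rₚ) / (rₐ + rₚ).
e = (4e+08 − 2e+08) / (4e+08 + 2e+08) = 2e+08 / 6e+08 ≈ 0.3333.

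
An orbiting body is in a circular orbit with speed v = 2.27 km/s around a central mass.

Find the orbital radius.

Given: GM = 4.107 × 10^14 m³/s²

Convert to SI: v = 2.27 km/s = 2270 m/s.
For a circular orbit, v² = GM / r, so r = GM / v².
r = 4.107e+14 / (2270)² m ≈ 7.97e+07 m = 7.97 × 10^7 m.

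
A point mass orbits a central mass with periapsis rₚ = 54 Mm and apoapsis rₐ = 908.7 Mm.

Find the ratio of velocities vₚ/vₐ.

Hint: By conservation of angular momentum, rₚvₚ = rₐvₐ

Convert to SI: rₚ = 54 Mm = 5.4e+07 m; rₐ = 908.7 Mm = 9.087e+08 m.
Conservation of angular momentum gives rₚvₚ = rₐvₐ, so vₚ/vₐ = rₐ/rₚ.
vₚ/vₐ = 9.087e+08 / 5.4e+07 ≈ 16.83.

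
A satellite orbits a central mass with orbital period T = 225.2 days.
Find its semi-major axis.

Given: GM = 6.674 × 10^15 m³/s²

Convert to SI: T = 225.2 days = 1.94573e+07 s.
Invert Kepler's third law: a = (GM · T² / (4π²))^(1/3).
Substituting T = 1.94573e+07 s and GM = 6.674e+15 m³/s²:
a = (6.674e+15 · (1.94573e+07)² / (4π²))^(1/3) m
a ≈ 4e+09 m = 4 Gm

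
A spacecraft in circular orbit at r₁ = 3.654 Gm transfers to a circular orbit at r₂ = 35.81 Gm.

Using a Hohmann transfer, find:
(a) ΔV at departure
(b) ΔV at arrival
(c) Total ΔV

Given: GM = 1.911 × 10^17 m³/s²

Convert to SI: r₁ = 3.654 Gm = 3.654e+09 m; r₂ = 35.81 Gm = 3.581e+10 m.
Transfer semi-major axis: a_t = (r₁ + r₂)/2 = (3.654e+09 + 3.581e+10)/2 = 1.9732e+10 m.
Circular speeds: v₁ = √(GM/r₁) = 7231.79 m/s, v₂ = √(GM/r₂) = 2310.09 m/s.
Transfer speeds (vis-viva v² = GM(2/r − 1/a_t)): v₁ᵗ = 9742.33 m/s, v₂ᵗ = 994.093 m/s.
(a) ΔV₁ = |v₁ᵗ − v₁| ≈ 2511 m/s = 2.511 km/s.
(b) ΔV₂ = |v₂ − v₂ᵗ| ≈ 1316 m/s = 1.316 km/s.
(c) ΔV_total = ΔV₁ + ΔV₂ ≈ 3827 m/s = 3.827 km/s.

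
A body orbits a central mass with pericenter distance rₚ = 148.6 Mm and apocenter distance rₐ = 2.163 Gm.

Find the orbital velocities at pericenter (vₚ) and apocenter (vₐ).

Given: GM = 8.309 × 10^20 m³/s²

Convert to SI: rₚ = 148.6 Mm = 1.486e+08 m; rₐ = 2.163 Gm = 2.163e+09 m.
Use the vis-viva equation v² = GM(2/r − 1/a) with a = (rₚ + rₐ)/2 = (1.486e+08 + 2.163e+09)/2 = 1.1558e+09 m.
vₚ = √(GM · (2/rₚ − 1/a)) = √(8.309e+20 · (2/1.486e+08 − 1/1.1558e+09)) m/s ≈ 3.235e+06 m/s = 3235 km/s.
vₐ = √(GM · (2/rₐ − 1/a)) = √(8.309e+20 · (2/2.163e+09 − 1/1.1558e+09)) m/s ≈ 2.222e+05 m/s = 222.2 km/s.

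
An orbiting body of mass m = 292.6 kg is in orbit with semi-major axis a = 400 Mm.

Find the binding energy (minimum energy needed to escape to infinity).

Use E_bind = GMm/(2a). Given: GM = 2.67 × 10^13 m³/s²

Convert to SI: a = 400 Mm = 4e+08 m.
Total orbital energy is E = −GMm/(2a); binding energy is E_bind = −E = GMm/(2a).
E_bind = 2.67e+13 · 292.6 / (2 · 4e+08) J ≈ 9.766e+06 J = 9.766 MJ.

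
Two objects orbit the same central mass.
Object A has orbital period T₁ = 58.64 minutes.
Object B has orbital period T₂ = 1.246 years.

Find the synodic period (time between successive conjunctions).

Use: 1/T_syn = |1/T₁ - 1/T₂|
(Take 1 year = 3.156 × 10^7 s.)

Convert to SI: T₁ = 58.64 minutes = 3518.4 s; T₂ = 1.246 years = 3.93238e+07 s.
T_syn = |T₁ · T₂ / (T₁ − T₂)|.
T_syn = |3518.4 · 3.93238e+07 / (3518.4 − 3.93238e+07)| s ≈ 3519 s = 58.65 minutes.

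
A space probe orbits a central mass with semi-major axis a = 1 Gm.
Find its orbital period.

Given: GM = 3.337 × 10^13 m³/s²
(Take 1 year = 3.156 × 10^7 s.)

Convert to SI: a = 1 Gm = 1e+09 m.
Kepler's third law: T = 2π √(a³ / GM).
Substituting a = 1e+09 m and GM = 3.337e+13 m³/s²:
T = 2π √((1e+09)³ / 3.337e+13) s
T ≈ 3.44e+07 s = 1.09 years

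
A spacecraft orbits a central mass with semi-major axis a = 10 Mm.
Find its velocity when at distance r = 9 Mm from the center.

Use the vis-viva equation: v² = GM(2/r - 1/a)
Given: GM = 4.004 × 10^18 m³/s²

Convert to SI: a = 10 Mm = 1e+07 m; r = 9 Mm = 9e+06 m.
Vis-viva: v = √(GM · (2/r − 1/a)).
2/r − 1/a = 2/9e+06 − 1/1e+07 = 1.22222e-07 m⁻¹.
v = √(4.004e+18 · 1.22222e-07) m/s ≈ 6.996e+05 m/s = 699.6 km/s.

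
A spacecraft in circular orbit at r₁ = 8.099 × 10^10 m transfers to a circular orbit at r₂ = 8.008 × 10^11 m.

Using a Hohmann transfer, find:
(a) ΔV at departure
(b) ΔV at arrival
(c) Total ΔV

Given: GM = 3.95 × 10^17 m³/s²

Transfer semi-major axis: a_t = (r₁ + r₂)/2 = (8.099e+10 + 8.008e+11)/2 = 4.40895e+11 m.
Circular speeds: v₁ = √(GM/r₁) = 2208.43 m/s, v₂ = √(GM/r₂) = 702.322 m/s.
Transfer speeds (vis-viva v² = GM(2/r − 1/a_t)): v₁ᵗ = 2976.3 m/s, v₂ᵗ = 301.013 m/s.
(a) ΔV₁ = |v₁ᵗ − v₁| ≈ 767.9 m/s = 767.9 m/s.
(b) ΔV₂ = |v₂ − v₂ᵗ| ≈ 401.3 m/s = 401.3 m/s.
(c) ΔV_total = ΔV₁ + ΔV₂ ≈ 1169 m/s = 1.169 km/s.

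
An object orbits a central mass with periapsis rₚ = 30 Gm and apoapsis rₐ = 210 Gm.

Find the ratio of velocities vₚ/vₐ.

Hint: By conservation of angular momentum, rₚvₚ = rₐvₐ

Convert to SI: rₚ = 30 Gm = 3e+10 m; rₐ = 210 Gm = 2.1e+11 m.
Conservation of angular momentum gives rₚvₚ = rₐvₐ, so vₚ/vₐ = rₐ/rₚ.
vₚ/vₐ = 2.1e+11 / 3e+10 ≈ 7.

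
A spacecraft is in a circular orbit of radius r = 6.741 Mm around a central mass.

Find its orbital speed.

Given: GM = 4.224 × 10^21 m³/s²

Convert to SI: r = 6.741 Mm = 6.741e+06 m.
For a circular orbit, gravity supplies the centripetal force, so v = √(GM / r).
v = √(4.224e+21 / 6.741e+06) m/s ≈ 2.503e+07 m/s = 2.503e+04 km/s.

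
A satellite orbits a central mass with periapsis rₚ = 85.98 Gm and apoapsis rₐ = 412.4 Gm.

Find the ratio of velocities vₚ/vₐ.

Convert to SI: rₚ = 85.98 Gm = 8.598e+10 m; rₐ = 412.4 Gm = 4.124e+11 m.
Conservation of angular momentum gives rₚvₚ = rₐvₐ, so vₚ/vₐ = rₐ/rₚ.
vₚ/vₐ = 4.124e+11 / 8.598e+10 ≈ 4.796.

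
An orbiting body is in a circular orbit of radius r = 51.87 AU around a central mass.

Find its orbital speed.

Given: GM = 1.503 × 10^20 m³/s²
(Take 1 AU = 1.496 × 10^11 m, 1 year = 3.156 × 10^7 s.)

Convert to SI: r = 51.87 AU = 7.75975e+12 m.
For a circular orbit, gravity supplies the centripetal force, so v = √(GM / r).
v = √(1.503e+20 / 7.75975e+12) m/s ≈ 4401 m/s = 0.9285 AU/year.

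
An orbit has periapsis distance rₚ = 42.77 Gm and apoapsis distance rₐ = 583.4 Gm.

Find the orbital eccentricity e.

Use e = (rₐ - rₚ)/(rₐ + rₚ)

Convert to SI: rₚ = 42.77 Gm = 4.277e+10 m; rₐ = 583.4 Gm = 5.834e+11 m.
e = (rₐ − rₚ) / (rₐ + rₚ).
e = (5.834e+11 − 4.277e+10) / (5.834e+11 + 4.277e+10) = 5.4063e+11 / 6.2617e+11 ≈ 0.8634.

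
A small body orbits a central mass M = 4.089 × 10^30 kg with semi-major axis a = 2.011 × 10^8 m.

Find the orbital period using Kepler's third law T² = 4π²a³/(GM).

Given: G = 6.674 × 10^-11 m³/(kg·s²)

GM = G · M = 6.674e-11 · 4.089e+30 = 2.729e+20 m³/s².
Kepler's third law: T = 2π √(a³ / GM).
Substituting a = 2.011e+08 m and GM = 2.729e+20 m³/s²:
T = 2π √((2.011e+08)³ / 2.729e+20) s
T ≈ 1085 s = 18.08 minutes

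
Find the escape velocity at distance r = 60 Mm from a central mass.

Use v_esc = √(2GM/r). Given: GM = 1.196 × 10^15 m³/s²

Convert to SI: r = 60 Mm = 6e+07 m.
Escape velocity comes from setting total energy to zero: ½v² − GM/r = 0 ⇒ v_esc = √(2GM / r).
v_esc = √(2 · 1.196e+15 / 6e+07) m/s ≈ 6314 m/s = 6.314 km/s.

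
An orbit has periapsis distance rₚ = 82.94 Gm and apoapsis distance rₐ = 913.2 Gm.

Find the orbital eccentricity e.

Convert to SI: rₚ = 82.94 Gm = 8.294e+10 m; rₐ = 913.2 Gm = 9.132e+11 m.
e = (rₐ − rₚ) / (rₐ + rₚ).
e = (9.132e+11 − 8.294e+10) / (9.132e+11 + 8.294e+10) = 8.3026e+11 / 9.9614e+11 ≈ 0.8335.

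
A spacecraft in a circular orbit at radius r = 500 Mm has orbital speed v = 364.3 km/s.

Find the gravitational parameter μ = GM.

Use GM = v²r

Convert to SI: r = 500 Mm = 5e+08 m; v = 364.3 km/s = 364300 m/s.
For a circular orbit v² = GM/r, so GM = v² · r.
GM = (364300)² · 5e+08 m³/s² ≈ 6.636e+19 m³/s² = 6.636 × 10^19 m³/s².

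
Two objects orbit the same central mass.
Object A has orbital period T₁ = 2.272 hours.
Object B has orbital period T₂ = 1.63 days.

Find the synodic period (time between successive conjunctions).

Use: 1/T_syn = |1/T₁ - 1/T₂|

Convert to SI: T₁ = 2.272 hours = 8179.2 s; T₂ = 1.63 days = 140832 s.
T_syn = |T₁ · T₂ / (T₁ − T₂)|.
T_syn = |8179.2 · 140832 / (8179.2 − 140832)| s ≈ 8684 s = 2.412 hours.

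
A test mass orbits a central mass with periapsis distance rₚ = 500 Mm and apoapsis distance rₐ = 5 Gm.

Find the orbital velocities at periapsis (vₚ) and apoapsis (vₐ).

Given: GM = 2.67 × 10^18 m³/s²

Convert to SI: rₚ = 500 Mm = 5e+08 m; rₐ = 5 Gm = 5e+09 m.
Use the vis-viva equation v² = GM(2/r − 1/a) with a = (rₚ + rₐ)/2 = (5e+08 + 5e+09)/2 = 2.75e+09 m.
vₚ = √(GM · (2/rₚ − 1/a)) = √(2.67e+18 · (2/5e+08 − 1/2.75e+09)) m/s ≈ 9.853e+04 m/s = 98.53 km/s.
vₐ = √(GM · (2/rₐ − 1/a)) = √(2.67e+18 · (2/5e+09 − 1/2.75e+09)) m/s ≈ 9853 m/s = 9.853 km/s.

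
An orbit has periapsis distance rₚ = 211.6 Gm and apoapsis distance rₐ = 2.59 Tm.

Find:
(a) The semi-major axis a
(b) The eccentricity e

Convert to SI: rₚ = 211.6 Gm = 2.116e+11 m; rₐ = 2.59 Tm = 2.59e+12 m.
(a) a = (rₚ + rₐ) / 2 = (2.116e+11 + 2.59e+12) / 2 ≈ 1.401e+12 m = 1.401 Tm.
(b) e = (rₐ − rₚ) / (rₐ + rₚ) = (2.59e+12 − 2.116e+11) / (2.59e+12 + 2.116e+11) ≈ 0.8489.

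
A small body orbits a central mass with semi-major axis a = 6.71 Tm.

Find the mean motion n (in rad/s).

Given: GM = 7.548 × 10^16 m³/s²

Convert to SI: a = 6.71 Tm = 6.71e+12 m.
n = √(GM / a³).
n = √(7.548e+16 / (6.71e+12)³) rad/s ≈ 1.581e-11 rad/s.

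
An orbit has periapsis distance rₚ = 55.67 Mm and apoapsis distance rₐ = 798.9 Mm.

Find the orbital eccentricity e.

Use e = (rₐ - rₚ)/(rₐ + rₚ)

Convert to SI: rₚ = 55.67 Mm = 5.567e+07 m; rₐ = 798.9 Mm = 7.989e+08 m.
e = (rₐ − rₚ) / (rₐ + rₚ).
e = (7.989e+08 − 5.567e+07) / (7.989e+08 + 5.567e+07) = 7.4323e+08 / 8.5457e+08 ≈ 0.8697.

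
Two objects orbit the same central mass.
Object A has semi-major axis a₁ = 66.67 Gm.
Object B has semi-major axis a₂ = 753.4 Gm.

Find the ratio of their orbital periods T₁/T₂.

Convert to SI: a₁ = 66.67 Gm = 6.667e+10 m; a₂ = 753.4 Gm = 7.534e+11 m.
From Kepler's third law, (T₁/T₂)² = (a₁/a₂)³, so T₁/T₂ = (a₁/a₂)^(3/2).
a₁/a₂ = 6.667e+10 / 7.534e+11 = 0.0884922.
T₁/T₂ = (0.0884922)^(3/2) ≈ 0.02632.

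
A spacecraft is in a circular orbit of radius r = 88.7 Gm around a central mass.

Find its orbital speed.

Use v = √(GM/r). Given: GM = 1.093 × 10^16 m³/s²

Convert to SI: r = 88.7 Gm = 8.87e+10 m.
For a circular orbit, gravity supplies the centripetal force, so v = √(GM / r).
v = √(1.093e+16 / 8.87e+10) m/s ≈ 351 m/s = 351 m/s.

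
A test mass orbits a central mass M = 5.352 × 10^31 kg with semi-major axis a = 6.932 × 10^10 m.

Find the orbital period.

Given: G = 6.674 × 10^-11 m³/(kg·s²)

GM = G · M = 6.674e-11 · 5.352e+31 = 3.57192e+21 m³/s².
Kepler's third law: T = 2π √(a³ / GM).
Substituting a = 6.932e+10 m and GM = 3.57192e+21 m³/s²:
T = 2π √((6.932e+10)³ / 3.57192e+21) s
T ≈ 1.919e+06 s = 22.21 days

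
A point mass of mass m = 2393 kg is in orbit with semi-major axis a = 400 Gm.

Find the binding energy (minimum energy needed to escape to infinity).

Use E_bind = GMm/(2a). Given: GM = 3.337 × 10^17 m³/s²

Convert to SI: a = 400 Gm = 4e+11 m.
Total orbital energy is E = −GMm/(2a); binding energy is E_bind = −E = GMm/(2a).
E_bind = 3.337e+17 · 2393 / (2 · 4e+11) J ≈ 9.982e+08 J = 998.2 MJ.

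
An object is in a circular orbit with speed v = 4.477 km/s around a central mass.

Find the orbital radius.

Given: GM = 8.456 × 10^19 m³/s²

Convert to SI: v = 4.477 km/s = 4477 m/s.
For a circular orbit, v² = GM / r, so r = GM / v².
r = 8.456e+19 / (4477)² m ≈ 4.219e+12 m = 4.219 Tm.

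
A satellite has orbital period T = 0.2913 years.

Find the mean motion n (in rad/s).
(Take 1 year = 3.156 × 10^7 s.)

Convert to SI: T = 0.2913 years = 9.19343e+06 s.
n = 2π / T.
n = 2π / 9.19343e+06 s ≈ 6.834e-07 rad/s.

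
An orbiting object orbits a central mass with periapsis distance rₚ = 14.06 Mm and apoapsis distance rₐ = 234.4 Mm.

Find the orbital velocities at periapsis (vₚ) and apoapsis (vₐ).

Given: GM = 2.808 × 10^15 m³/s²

Convert to SI: rₚ = 14.06 Mm = 1.406e+07 m; rₐ = 234.4 Mm = 2.344e+08 m.
Use the vis-viva equation v² = GM(2/r − 1/a) with a = (rₚ + rₐ)/2 = (1.406e+07 + 2.344e+08)/2 = 1.2423e+08 m.
vₚ = √(GM · (2/rₚ − 1/a)) = √(2.808e+15 · (2/1.406e+07 − 1/1.2423e+08)) m/s ≈ 1.941e+04 m/s = 19.41 km/s.
vₐ = √(GM · (2/rₐ − 1/a)) = √(2.808e+15 · (2/2.344e+08 − 1/1.2423e+08)) m/s ≈ 1164 m/s = 1.164 km/s.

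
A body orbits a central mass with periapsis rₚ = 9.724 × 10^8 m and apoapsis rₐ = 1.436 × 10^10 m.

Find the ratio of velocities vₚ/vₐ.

Conservation of angular momentum gives rₚvₚ = rₐvₐ, so vₚ/vₐ = rₐ/rₚ.
vₚ/vₐ = 1.436e+10 / 9.724e+08 ≈ 14.77.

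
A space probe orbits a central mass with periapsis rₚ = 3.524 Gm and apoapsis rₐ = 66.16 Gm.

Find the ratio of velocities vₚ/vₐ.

Convert to SI: rₚ = 3.524 Gm = 3.524e+09 m; rₐ = 66.16 Gm = 6.616e+10 m.
Conservation of angular momentum gives rₚvₚ = rₐvₐ, so vₚ/vₐ = rₐ/rₚ.
vₚ/vₐ = 6.616e+10 / 3.524e+09 ≈ 18.77.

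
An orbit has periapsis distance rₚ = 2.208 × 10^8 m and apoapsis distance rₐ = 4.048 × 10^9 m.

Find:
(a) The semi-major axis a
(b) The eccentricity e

(a) a = (rₚ + rₐ) / 2 = (2.208e+08 + 4.048e+09) / 2 ≈ 2.134e+09 m = 2.134 × 10^9 m.
(b) e = (rₐ − rₚ) / (rₐ + rₚ) = (4.048e+09 − 2.208e+08) / (4.048e+09 + 2.208e+08) ≈ 0.8966.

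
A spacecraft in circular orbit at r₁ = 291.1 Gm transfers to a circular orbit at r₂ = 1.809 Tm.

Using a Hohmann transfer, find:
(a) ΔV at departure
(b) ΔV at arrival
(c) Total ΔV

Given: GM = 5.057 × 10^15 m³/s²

Convert to SI: r₁ = 291.1 Gm = 2.911e+11 m; r₂ = 1.809 Tm = 1.809e+12 m.
Transfer semi-major axis: a_t = (r₁ + r₂)/2 = (2.911e+11 + 1.809e+12)/2 = 1.05005e+12 m.
Circular speeds: v₁ = √(GM/r₁) = 131.803 m/s, v₂ = √(GM/r₂) = 52.8722 m/s.
Transfer speeds (vis-viva v² = GM(2/r − 1/a_t)): v₁ᵗ = 172.997 m/s, v₂ᵗ = 27.8383 m/s.
(a) ΔV₁ = |v₁ᵗ − v₁| ≈ 41.19 m/s = 41.19 m/s.
(b) ΔV₂ = |v₂ − v₂ᵗ| ≈ 25.03 m/s = 25.03 m/s.
(c) ΔV_total = ΔV₁ + ΔV₂ ≈ 66.23 m/s = 66.23 m/s.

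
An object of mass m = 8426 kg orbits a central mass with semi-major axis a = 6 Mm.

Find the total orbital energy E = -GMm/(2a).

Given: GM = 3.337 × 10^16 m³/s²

Convert to SI: a = 6 Mm = 6e+06 m.
E = −GMm / (2a).
E = −3.337e+16 · 8426 / (2 · 6e+06) J ≈ -2.343e+13 J = -23.43 TJ.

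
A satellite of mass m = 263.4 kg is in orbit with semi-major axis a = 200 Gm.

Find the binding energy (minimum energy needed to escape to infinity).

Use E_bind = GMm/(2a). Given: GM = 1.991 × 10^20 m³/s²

Convert to SI: a = 200 Gm = 2e+11 m.
Total orbital energy is E = −GMm/(2a); binding energy is E_bind = −E = GMm/(2a).
E_bind = 1.991e+20 · 263.4 / (2 · 2e+11) J ≈ 1.311e+11 J = 131.1 GJ.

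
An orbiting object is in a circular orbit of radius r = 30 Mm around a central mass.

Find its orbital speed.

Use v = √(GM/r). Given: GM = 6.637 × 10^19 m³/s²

Convert to SI: r = 30 Mm = 3e+07 m.
For a circular orbit, gravity supplies the centripetal force, so v = √(GM / r).
v = √(6.637e+19 / 3e+07) m/s ≈ 1.487e+06 m/s = 1487 km/s.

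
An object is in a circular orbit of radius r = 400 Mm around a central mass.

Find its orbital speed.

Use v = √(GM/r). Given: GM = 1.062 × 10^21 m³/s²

Convert to SI: r = 400 Mm = 4e+08 m.
For a circular orbit, gravity supplies the centripetal force, so v = √(GM / r).
v = √(1.062e+21 / 4e+08) m/s ≈ 1.629e+06 m/s = 1629 km/s.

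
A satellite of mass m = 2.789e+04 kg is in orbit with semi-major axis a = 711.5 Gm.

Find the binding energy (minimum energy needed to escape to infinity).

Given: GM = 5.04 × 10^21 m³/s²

Convert to SI: a = 711.5 Gm = 7.115e+11 m.
Total orbital energy is E = −GMm/(2a); binding energy is E_bind = −E = GMm/(2a).
E_bind = 5.04e+21 · 2.789e+04 / (2 · 7.115e+11) J ≈ 9.878e+13 J = 98.78 TJ.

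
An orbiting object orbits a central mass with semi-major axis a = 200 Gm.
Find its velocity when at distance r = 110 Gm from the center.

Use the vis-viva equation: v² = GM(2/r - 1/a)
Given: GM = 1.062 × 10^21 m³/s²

Convert to SI: a = 200 Gm = 2e+11 m; r = 110 Gm = 1.1e+11 m.
Vis-viva: v = √(GM · (2/r − 1/a)).
2/r − 1/a = 2/1.1e+11 − 1/2e+11 = 1.31818e-11 m⁻¹.
v = √(1.062e+21 · 1.31818e-11) m/s ≈ 1.183e+05 m/s = 118.3 km/s.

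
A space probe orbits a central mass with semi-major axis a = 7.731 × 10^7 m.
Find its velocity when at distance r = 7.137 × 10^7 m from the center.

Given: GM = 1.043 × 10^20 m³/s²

Vis-viva: v = √(GM · (2/r − 1/a)).
2/r − 1/a = 2/7.137e+07 − 1/7.731e+07 = 1.5088e-08 m⁻¹.
v = √(1.043e+20 · 1.5088e-08) m/s ≈ 1.254e+06 m/s = 1254 km/s.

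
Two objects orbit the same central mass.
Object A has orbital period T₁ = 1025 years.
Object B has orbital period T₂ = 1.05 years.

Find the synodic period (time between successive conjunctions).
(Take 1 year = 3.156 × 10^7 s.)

Convert to SI: T₁ = 1025 years = 3.2349e+10 s; T₂ = 1.05 years = 3.3138e+07 s.
T_syn = |T₁ · T₂ / (T₁ − T₂)|.
T_syn = |3.2349e+10 · 3.3138e+07 / (3.2349e+10 − 3.3138e+07)| s ≈ 3.317e+07 s = 1.051 years.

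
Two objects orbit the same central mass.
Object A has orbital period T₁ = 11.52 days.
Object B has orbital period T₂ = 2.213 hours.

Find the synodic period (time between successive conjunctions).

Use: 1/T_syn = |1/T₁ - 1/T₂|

Convert to SI: T₁ = 11.52 days = 995328 s; T₂ = 2.213 hours = 7966.8 s.
T_syn = |T₁ · T₂ / (T₁ − T₂)|.
T_syn = |995328 · 7966.8 / (995328 − 7966.8)| s ≈ 8031 s = 2.231 hours.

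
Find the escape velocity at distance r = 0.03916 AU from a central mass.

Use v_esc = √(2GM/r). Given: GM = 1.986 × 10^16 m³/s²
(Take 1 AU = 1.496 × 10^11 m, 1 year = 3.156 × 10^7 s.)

Convert to SI: r = 0.03916 AU = 5.85834e+09 m.
Escape velocity comes from setting total energy to zero: ½v² − GM/r = 0 ⇒ v_esc = √(2GM / r).
v_esc = √(2 · 1.986e+16 / 5.85834e+09) m/s ≈ 2604 m/s = 0.5493 AU/year.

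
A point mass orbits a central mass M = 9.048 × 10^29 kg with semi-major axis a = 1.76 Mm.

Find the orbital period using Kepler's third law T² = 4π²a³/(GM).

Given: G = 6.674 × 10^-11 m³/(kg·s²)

Convert to SI: a = 1.76 Mm = 1.76e+06 m.
GM = G · M = 6.674e-11 · 9.048e+29 = 6.03864e+19 m³/s².
Kepler's third law: T = 2π √(a³ / GM).
Substituting a = 1.76e+06 m and GM = 6.03864e+19 m³/s²:
T = 2π √((1.76e+06)³ / 6.03864e+19) s
T ≈ 1.888 s = 1.888 seconds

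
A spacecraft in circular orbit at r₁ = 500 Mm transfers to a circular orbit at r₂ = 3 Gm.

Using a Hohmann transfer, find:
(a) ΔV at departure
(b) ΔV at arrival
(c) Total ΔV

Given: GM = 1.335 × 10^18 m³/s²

Convert to SI: r₁ = 500 Mm = 5e+08 m; r₂ = 3 Gm = 3e+09 m.
Transfer semi-major axis: a_t = (r₁ + r₂)/2 = (5e+08 + 3e+09)/2 = 1.75e+09 m.
Circular speeds: v₁ = √(GM/r₁) = 51672 m/s, v₂ = √(GM/r₂) = 21095 m/s.
Transfer speeds (vis-viva v² = GM(2/r − 1/a_t)): v₁ᵗ = 67654.6 m/s, v₂ᵗ = 11275.8 m/s.
(a) ΔV₁ = |v₁ᵗ − v₁| ≈ 1.598e+04 m/s = 15.98 km/s.
(b) ΔV₂ = |v₂ − v₂ᵗ| ≈ 9819 m/s = 9.819 km/s.
(c) ΔV_total = ΔV₁ + ΔV₂ ≈ 2.58e+04 m/s = 25.8 km/s.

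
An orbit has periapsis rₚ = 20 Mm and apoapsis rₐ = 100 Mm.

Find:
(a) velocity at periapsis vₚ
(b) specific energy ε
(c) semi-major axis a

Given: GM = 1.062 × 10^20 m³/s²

Convert to SI: rₚ = 20 Mm = 2e+07 m; rₐ = 100 Mm = 1e+08 m.
(a) With a = (rₚ + rₐ)/2 = 6e+07 m, vₚ = √(GM (2/rₚ − 1/a)) = √(1.062e+20 · (2/2e+07 − 1/6e+07)) m/s ≈ 2.975e+06 m/s
(b) With a = (rₚ + rₐ)/2 = 6e+07 m, ε = −GM/(2a) = −1.062e+20/(2 · 6e+07) J/kg ≈ -8.85e+11 J/kg
(c) a = (rₚ + rₐ)/2 = (2e+07 + 1e+08)/2 ≈ 6e+07 m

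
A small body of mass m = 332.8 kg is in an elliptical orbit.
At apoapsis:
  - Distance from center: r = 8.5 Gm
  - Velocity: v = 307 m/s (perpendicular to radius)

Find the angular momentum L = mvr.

Convert to SI: r = 8.5 Gm = 8.5e+09 m.
Since v is perpendicular to r, L = m · v · r.
L = 332.8 · 307 · 8.5e+09 kg·m²/s ≈ 8.684e+14 kg·m²/s.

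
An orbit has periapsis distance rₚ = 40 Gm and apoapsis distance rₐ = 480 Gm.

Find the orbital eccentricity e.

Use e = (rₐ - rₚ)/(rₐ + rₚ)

Convert to SI: rₚ = 40 Gm = 4e+10 m; rₐ = 480 Gm = 4.8e+11 m.
e = (rₐ − rₚ) / (rₐ + rₚ).
e = (4.8e+11 − 4e+10) / (4.8e+11 + 4e+10) = 4.4e+11 / 5.2e+11 ≈ 0.8462.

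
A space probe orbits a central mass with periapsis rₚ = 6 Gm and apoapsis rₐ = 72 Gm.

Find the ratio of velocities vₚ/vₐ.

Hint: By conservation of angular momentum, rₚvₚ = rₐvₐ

Convert to SI: rₚ = 6 Gm = 6e+09 m; rₐ = 72 Gm = 7.2e+10 m.
Conservation of angular momentum gives rₚvₚ = rₐvₐ, so vₚ/vₐ = rₐ/rₚ.
vₚ/vₐ = 7.2e+10 / 6e+09 ≈ 12.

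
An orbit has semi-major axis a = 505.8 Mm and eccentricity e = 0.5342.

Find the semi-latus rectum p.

Convert to SI: a = 505.8 Mm = 5.058e+08 m.
p = a (1 − e²).
p = 5.058e+08 · (1 − (0.5342)²) = 5.058e+08 · 0.71463 ≈ 3.615e+08 m = 361.5 Mm.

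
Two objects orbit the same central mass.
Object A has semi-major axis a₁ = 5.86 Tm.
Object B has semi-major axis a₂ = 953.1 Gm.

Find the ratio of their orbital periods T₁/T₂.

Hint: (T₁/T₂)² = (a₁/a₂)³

Convert to SI: a₁ = 5.86 Tm = 5.86e+12 m; a₂ = 953.1 Gm = 9.531e+11 m.
From Kepler's third law, (T₁/T₂)² = (a₁/a₂)³, so T₁/T₂ = (a₁/a₂)^(3/2).
a₁/a₂ = 5.86e+12 / 9.531e+11 = 6.14836.
T₁/T₂ = (6.14836)^(3/2) ≈ 15.25.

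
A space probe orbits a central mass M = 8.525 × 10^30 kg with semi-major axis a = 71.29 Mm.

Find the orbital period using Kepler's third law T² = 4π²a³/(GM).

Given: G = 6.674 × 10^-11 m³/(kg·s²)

Convert to SI: a = 71.29 Mm = 7.129e+07 m.
GM = G · M = 6.674e-11 · 8.525e+30 = 5.68958e+20 m³/s².
Kepler's third law: T = 2π √(a³ / GM).
Substituting a = 7.129e+07 m and GM = 5.68958e+20 m³/s²:
T = 2π √((7.129e+07)³ / 5.68958e+20) s
T ≈ 158.6 s = 2.643 minutes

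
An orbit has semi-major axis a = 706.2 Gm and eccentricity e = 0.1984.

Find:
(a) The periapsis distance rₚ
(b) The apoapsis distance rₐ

Convert to SI: a = 706.2 Gm = 7.062e+11 m.
(a) rₚ = a(1 − e) = 7.062e+11 · (1 − 0.1984) = 7.062e+11 · 0.8016 ≈ 5.661e+11 m = 566.1 Gm.
(b) rₐ = a(1 + e) = 7.062e+11 · (1 + 0.1984) = 7.062e+11 · 1.1984 ≈ 8.463e+11 m = 846.3 Gm.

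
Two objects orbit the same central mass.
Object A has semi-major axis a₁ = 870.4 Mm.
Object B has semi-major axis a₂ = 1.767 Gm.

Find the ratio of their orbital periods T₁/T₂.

Convert to SI: a₁ = 870.4 Mm = 8.704e+08 m; a₂ = 1.767 Gm = 1.767e+09 m.
From Kepler's third law, (T₁/T₂)² = (a₁/a₂)³, so T₁/T₂ = (a₁/a₂)^(3/2).
a₁/a₂ = 8.704e+08 / 1.767e+09 = 0.492586.
T₁/T₂ = (0.492586)^(3/2) ≈ 0.3457.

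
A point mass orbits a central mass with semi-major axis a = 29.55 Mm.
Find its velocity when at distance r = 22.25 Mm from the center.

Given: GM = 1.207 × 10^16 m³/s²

Convert to SI: a = 29.55 Mm = 2.955e+07 m; r = 22.25 Mm = 2.225e+07 m.
Vis-viva: v = √(GM · (2/r − 1/a)).
2/r − 1/a = 2/2.225e+07 − 1/2.955e+07 = 5.60467e-08 m⁻¹.
v = √(1.207e+16 · 5.60467e-08) m/s ≈ 2.601e+04 m/s = 26.01 km/s.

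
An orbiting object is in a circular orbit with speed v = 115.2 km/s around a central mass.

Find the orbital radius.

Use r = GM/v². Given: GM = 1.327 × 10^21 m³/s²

Convert to SI: v = 115.2 km/s = 115200 m/s.
For a circular orbit, v² = GM / r, so r = GM / v².
r = 1.327e+21 / (115200)² m ≈ 9.999e+10 m = 99.99 Gm.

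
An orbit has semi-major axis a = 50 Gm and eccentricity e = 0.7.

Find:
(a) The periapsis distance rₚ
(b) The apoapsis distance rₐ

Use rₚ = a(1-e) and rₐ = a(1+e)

Convert to SI: a = 50 Gm = 5e+10 m.
(a) rₚ = a(1 − e) = 5e+10 · (1 − 0.7) = 5e+10 · 0.3 ≈ 1.5e+10 m = 15 Gm.
(b) rₐ = a(1 + e) = 5e+10 · (1 + 0.7) = 5e+10 · 1.7 ≈ 8.5e+10 m = 85 Gm.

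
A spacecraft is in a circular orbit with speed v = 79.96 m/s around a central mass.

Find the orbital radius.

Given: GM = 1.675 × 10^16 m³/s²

For a circular orbit, v² = GM / r, so r = GM / v².
r = 1.675e+16 / (79.96)² m ≈ 2.62e+12 m = 2.62 × 10^12 m.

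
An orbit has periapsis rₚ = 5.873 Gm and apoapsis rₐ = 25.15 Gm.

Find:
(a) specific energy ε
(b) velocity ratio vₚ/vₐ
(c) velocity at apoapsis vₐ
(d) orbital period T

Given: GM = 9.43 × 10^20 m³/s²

Convert to SI: rₚ = 5.873 Gm = 5.873e+09 m; rₐ = 25.15 Gm = 2.515e+10 m.
(a) With a = (rₚ + rₐ)/2 = 1.55115e+10 m, ε = −GM/(2a) = −9.43e+20/(2 · 1.55115e+10) J/kg ≈ -3.04e+10 J/kg
(b) Conservation of angular momentum (rₚvₚ = rₐvₐ) gives vₚ/vₐ = rₐ/rₚ = 2.515e+10/5.873e+09 ≈ 4.282
(c) With a = (rₚ + rₐ)/2 = 1.55115e+10 m, vₐ = √(GM (2/rₐ − 1/a)) = √(9.43e+20 · (2/2.515e+10 − 1/1.55115e+10)) m/s ≈ 1.191e+05 m/s
(d) With a = (rₚ + rₐ)/2 = 1.55115e+10 m, T = 2π √(a³/GM) = 2π √((1.55115e+10)³/9.43e+20) s ≈ 3.953e+05 s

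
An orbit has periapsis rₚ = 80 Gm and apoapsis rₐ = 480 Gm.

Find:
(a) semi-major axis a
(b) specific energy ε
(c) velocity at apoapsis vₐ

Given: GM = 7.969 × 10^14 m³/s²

Convert to SI: rₚ = 80 Gm = 8e+10 m; rₐ = 480 Gm = 4.8e+11 m.
(a) a = (rₚ + rₐ)/2 = (8e+10 + 4.8e+11)/2 ≈ 2.8e+11 m
(b) With a = (rₚ + rₐ)/2 = 2.8e+11 m, ε = −GM/(2a) = −7.969e+14/(2 · 2.8e+11) J/kg ≈ -1423 J/kg
(c) With a = (rₚ + rₐ)/2 = 2.8e+11 m, vₐ = √(GM (2/rₐ − 1/a)) = √(7.969e+14 · (2/4.8e+11 − 1/2.8e+11)) m/s ≈ 21.78 m/s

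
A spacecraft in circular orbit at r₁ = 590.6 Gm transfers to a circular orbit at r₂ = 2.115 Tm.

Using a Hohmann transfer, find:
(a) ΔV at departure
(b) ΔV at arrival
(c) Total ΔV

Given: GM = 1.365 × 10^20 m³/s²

Convert to SI: r₁ = 590.6 Gm = 5.906e+11 m; r₂ = 2.115 Tm = 2.115e+12 m.
Transfer semi-major axis: a_t = (r₁ + r₂)/2 = (5.906e+11 + 2.115e+12)/2 = 1.3528e+12 m.
Circular speeds: v₁ = √(GM/r₁) = 15202.7 m/s, v₂ = √(GM/r₂) = 8033.62 m/s.
Transfer speeds (vis-viva v² = GM(2/r − 1/a_t)): v₁ᵗ = 19008.9 m/s, v₂ᵗ = 5308.12 m/s.
(a) ΔV₁ = |v₁ᵗ − v₁| ≈ 3806 m/s = 3.806 km/s.
(b) ΔV₂ = |v₂ − v₂ᵗ| ≈ 2725 m/s = 2.725 km/s.
(c) ΔV_total = ΔV₁ + ΔV₂ ≈ 6532 m/s = 6.532 km/s.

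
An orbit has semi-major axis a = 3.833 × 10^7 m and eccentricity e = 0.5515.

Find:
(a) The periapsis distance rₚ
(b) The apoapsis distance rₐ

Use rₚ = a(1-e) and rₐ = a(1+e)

(a) rₚ = a(1 − e) = 3.833e+07 · (1 − 0.5515) = 3.833e+07 · 0.4485 ≈ 1.719e+07 m = 1.719 × 10^7 m.
(b) rₐ = a(1 + e) = 3.833e+07 · (1 + 0.5515) = 3.833e+07 · 1.5515 ≈ 5.947e+07 m = 5.947 × 10^7 m.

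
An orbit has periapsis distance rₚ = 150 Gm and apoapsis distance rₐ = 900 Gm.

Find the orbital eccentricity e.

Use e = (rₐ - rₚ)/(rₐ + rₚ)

Convert to SI: rₚ = 150 Gm = 1.5e+11 m; rₐ = 900 Gm = 9e+11 m.
e = (rₐ − rₚ) / (rₐ + rₚ).
e = (9e+11 − 1.5e+11) / (9e+11 + 1.5e+11) = 7.5e+11 / 1.05e+12 ≈ 0.7143.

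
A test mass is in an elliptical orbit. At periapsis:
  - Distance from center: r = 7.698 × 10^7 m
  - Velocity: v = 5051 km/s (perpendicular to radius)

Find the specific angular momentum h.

Convert to SI: v = 5051 km/s = 5.051e+06 m/s.
With v perpendicular to r, h = r · v.
h = 7.698e+07 · 5.051e+06 m²/s ≈ 3.888e+14 m²/s.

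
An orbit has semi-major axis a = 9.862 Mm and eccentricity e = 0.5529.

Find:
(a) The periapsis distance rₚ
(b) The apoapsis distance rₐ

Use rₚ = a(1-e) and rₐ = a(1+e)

Convert to SI: a = 9.862 Mm = 9.862e+06 m.
(a) rₚ = a(1 − e) = 9.862e+06 · (1 − 0.5529) = 9.862e+06 · 0.4471 ≈ 4.409e+06 m = 4.409 Mm.
(b) rₐ = a(1 + e) = 9.862e+06 · (1 + 0.5529) = 9.862e+06 · 1.5529 ≈ 1.531e+07 m = 15.31 Mm.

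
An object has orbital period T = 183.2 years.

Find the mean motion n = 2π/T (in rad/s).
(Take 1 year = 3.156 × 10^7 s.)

Convert to SI: T = 183.2 years = 5.78179e+09 s.
n = 2π / T.
n = 2π / 5.78179e+09 s ≈ 1.087e-09 rad/s.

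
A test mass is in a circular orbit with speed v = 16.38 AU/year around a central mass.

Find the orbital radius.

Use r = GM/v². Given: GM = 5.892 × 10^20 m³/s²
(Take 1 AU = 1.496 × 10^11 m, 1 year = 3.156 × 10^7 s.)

Convert to SI: v = 16.38 AU/year = 77644.1 m/s.
For a circular orbit, v² = GM / r, so r = GM / v².
r = 5.892e+20 / (77644.1)² m ≈ 9.773e+10 m = 0.6533 AU.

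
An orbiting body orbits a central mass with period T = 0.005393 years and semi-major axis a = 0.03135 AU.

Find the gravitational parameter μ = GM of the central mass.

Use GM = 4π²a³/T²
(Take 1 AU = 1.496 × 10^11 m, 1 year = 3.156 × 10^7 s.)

Convert to SI: T = 0.005393 years = 170203 s; a = 0.03135 AU = 4.68996e+09 m.
GM = 4π² · a³ / T².
GM = 4π² · (4.68996e+09)³ / (170203)² m³/s² ≈ 1.406e+20 m³/s² = 1.406 × 10^20 m³/s².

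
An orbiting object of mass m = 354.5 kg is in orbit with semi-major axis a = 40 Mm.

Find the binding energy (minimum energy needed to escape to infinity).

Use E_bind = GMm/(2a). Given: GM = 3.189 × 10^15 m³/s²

Convert to SI: a = 40 Mm = 4e+07 m.
Total orbital energy is E = −GMm/(2a); binding energy is E_bind = −E = GMm/(2a).
E_bind = 3.189e+15 · 354.5 / (2 · 4e+07) J ≈ 1.413e+10 J = 14.13 GJ.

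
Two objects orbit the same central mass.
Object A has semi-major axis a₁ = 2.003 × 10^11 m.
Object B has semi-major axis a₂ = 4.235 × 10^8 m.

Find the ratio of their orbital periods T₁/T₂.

From Kepler's third law, (T₁/T₂)² = (a₁/a₂)³, so T₁/T₂ = (a₁/a₂)^(3/2).
a₁/a₂ = 2.003e+11 / 4.235e+08 = 472.963.
T₁/T₂ = (472.963)^(3/2) ≈ 1.029e+04.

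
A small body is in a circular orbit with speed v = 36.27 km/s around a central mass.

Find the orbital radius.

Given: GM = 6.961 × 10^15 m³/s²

Convert to SI: v = 36.27 km/s = 36270 m/s.
For a circular orbit, v² = GM / r, so r = GM / v².
r = 6.961e+15 / (36270)² m ≈ 5.291e+06 m = 5.291 Mm.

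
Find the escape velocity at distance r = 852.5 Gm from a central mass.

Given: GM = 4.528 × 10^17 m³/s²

Convert to SI: r = 852.5 Gm = 8.525e+11 m.
Escape velocity comes from setting total energy to zero: ½v² − GM/r = 0 ⇒ v_esc = √(2GM / r).
v_esc = √(2 · 4.528e+17 / 8.525e+11) m/s ≈ 1031 m/s = 1.031 km/s.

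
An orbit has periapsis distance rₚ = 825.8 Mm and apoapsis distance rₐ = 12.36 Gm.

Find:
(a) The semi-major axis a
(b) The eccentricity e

Convert to SI: rₚ = 825.8 Mm = 8.258e+08 m; rₐ = 12.36 Gm = 1.236e+10 m.
(a) a = (rₚ + rₐ) / 2 = (8.258e+08 + 1.236e+10) / 2 ≈ 6.593e+09 m = 6.593 Gm.
(b) e = (rₐ − rₚ) / (rₐ + rₚ) = (1.236e+10 − 8.258e+08) / (1.236e+10 + 8.258e+08) ≈ 0.8747.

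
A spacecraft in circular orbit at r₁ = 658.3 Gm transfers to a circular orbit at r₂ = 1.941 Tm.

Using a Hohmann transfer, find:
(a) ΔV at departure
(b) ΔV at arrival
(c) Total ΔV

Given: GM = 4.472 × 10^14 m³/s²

Convert to SI: r₁ = 658.3 Gm = 6.583e+11 m; r₂ = 1.941 Tm = 1.941e+12 m.
Transfer semi-major axis: a_t = (r₁ + r₂)/2 = (6.583e+11 + 1.941e+12)/2 = 1.29965e+12 m.
Circular speeds: v₁ = √(GM/r₁) = 26.0639 m/s, v₂ = √(GM/r₂) = 15.1788 m/s.
Transfer speeds (vis-viva v² = GM(2/r − 1/a_t)): v₁ᵗ = 31.8521 m/s, v₂ᵗ = 10.8028 m/s.
(a) ΔV₁ = |v₁ᵗ − v₁| ≈ 5.788 m/s = 5.788 m/s.
(b) ΔV₂ = |v₂ − v₂ᵗ| ≈ 4.376 m/s = 4.376 m/s.
(c) ΔV_total = ΔV₁ + ΔV₂ ≈ 10.16 m/s = 10.16 m/s.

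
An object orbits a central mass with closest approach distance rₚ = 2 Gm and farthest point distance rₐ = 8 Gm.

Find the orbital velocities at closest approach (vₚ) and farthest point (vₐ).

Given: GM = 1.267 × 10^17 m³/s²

Convert to SI: rₚ = 2 Gm = 2e+09 m; rₐ = 8 Gm = 8e+09 m.
Use the vis-viva equation v² = GM(2/r − 1/a) with a = (rₚ + rₐ)/2 = (2e+09 + 8e+09)/2 = 5e+09 m.
vₚ = √(GM · (2/rₚ − 1/a)) = √(1.267e+17 · (2/2e+09 − 1/5e+09)) m/s ≈ 1.007e+04 m/s = 10.07 km/s.
vₐ = √(GM · (2/rₐ − 1/a)) = √(1.267e+17 · (2/8e+09 − 1/5e+09)) m/s ≈ 2517 m/s = 2.517 km/s.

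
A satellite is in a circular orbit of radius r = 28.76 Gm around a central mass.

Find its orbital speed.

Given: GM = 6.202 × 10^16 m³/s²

Convert to SI: r = 28.76 Gm = 2.876e+10 m.
For a circular orbit, gravity supplies the centripetal force, so v = √(GM / r).
v = √(6.202e+16 / 2.876e+10) m/s ≈ 1468 m/s = 1.468 km/s.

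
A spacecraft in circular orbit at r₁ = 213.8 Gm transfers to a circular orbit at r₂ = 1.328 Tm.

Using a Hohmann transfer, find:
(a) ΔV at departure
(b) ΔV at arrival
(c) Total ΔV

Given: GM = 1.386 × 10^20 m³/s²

Convert to SI: r₁ = 213.8 Gm = 2.138e+11 m; r₂ = 1.328 Tm = 1.328e+12 m.
Transfer semi-major axis: a_t = (r₁ + r₂)/2 = (2.138e+11 + 1.328e+12)/2 = 7.709e+11 m.
Circular speeds: v₁ = √(GM/r₁) = 25461.1 m/s, v₂ = √(GM/r₂) = 10216 m/s.
Transfer speeds (vis-viva v² = GM(2/r − 1/a_t)): v₁ᵗ = 33417.8 m/s, v₂ᵗ = 5380.06 m/s.
(a) ΔV₁ = |v₁ᵗ − v₁| ≈ 7957 m/s = 7.957 km/s.
(b) ΔV₂ = |v₂ − v₂ᵗ| ≈ 4836 m/s = 4.836 km/s.
(c) ΔV_total = ΔV₁ + ΔV₂ ≈ 1.279e+04 m/s = 12.79 km/s.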